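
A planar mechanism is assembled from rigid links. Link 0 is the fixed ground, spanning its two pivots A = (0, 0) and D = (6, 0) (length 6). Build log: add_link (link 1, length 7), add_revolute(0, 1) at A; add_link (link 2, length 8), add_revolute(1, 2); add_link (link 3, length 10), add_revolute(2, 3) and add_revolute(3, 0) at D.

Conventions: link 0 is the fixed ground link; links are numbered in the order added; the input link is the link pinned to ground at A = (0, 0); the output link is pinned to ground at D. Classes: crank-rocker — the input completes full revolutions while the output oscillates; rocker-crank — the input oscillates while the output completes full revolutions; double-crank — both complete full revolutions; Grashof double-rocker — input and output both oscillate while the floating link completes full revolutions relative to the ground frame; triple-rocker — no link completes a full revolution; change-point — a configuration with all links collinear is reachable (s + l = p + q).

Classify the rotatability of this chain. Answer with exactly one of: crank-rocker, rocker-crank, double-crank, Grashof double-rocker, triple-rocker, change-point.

lengths: ground=6, input=7, coupler=8, output=10
sorted: s=6 (shortest), l=10 (longest), p+q=15
s + l = 16 vs p + q = 15
s + l > p + q → non-Grashof → no link fully rotates → triple-rocker

triple-rocker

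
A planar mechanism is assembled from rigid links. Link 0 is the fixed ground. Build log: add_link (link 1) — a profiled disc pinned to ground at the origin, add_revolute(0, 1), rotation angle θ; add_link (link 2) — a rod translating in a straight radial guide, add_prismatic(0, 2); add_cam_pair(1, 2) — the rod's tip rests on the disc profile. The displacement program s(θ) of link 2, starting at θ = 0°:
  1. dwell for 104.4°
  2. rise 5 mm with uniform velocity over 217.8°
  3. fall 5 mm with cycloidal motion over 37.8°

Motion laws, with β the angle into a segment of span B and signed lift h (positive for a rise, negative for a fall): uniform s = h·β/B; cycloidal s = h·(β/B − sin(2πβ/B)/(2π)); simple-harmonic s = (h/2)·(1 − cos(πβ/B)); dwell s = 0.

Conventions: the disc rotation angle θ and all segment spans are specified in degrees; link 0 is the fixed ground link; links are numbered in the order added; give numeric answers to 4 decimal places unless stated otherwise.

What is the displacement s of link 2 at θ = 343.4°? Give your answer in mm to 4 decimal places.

seg 1 [0°–104.4°] dwell: s stays 0.0000
seg 2 [104.4°–322.2°] uniform, h=5: full span → s += 5 → s = 5.0000
seg 3 [322.2°–360°] cycloidal, h=-5: θ=343.4° here. β=21.2, B=37.8. -5·(0.5608 − sin(2π·0.5608)/(2π)) = -3.1011 → s = 1.8989

1.8989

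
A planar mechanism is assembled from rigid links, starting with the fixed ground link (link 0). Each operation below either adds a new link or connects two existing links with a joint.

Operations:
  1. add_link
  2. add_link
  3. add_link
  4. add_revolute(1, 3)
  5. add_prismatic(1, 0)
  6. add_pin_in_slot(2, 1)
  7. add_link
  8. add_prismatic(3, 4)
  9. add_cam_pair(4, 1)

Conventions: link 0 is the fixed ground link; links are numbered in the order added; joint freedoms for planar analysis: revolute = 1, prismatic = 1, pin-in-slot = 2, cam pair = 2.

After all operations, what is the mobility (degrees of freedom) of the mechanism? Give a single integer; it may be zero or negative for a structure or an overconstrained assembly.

(L,J1,J2)=(1,0,0); link0 fixed
link1: (2,0,0)
link2: (3,0,0)
link3: (4,0,0)
R 1-3 [J1]: (4,1,0)
P 1-0 [J1]: (4,2,0)
PS 2-1 [J2]: (4,2,1)
link4: (5,2,1)
P 3-4 [J1]: (5,3,1)
C 4-1 [J2]: (5,3,2)
Grübler: 3·4 − 2·3 − 2 = 4

M = 4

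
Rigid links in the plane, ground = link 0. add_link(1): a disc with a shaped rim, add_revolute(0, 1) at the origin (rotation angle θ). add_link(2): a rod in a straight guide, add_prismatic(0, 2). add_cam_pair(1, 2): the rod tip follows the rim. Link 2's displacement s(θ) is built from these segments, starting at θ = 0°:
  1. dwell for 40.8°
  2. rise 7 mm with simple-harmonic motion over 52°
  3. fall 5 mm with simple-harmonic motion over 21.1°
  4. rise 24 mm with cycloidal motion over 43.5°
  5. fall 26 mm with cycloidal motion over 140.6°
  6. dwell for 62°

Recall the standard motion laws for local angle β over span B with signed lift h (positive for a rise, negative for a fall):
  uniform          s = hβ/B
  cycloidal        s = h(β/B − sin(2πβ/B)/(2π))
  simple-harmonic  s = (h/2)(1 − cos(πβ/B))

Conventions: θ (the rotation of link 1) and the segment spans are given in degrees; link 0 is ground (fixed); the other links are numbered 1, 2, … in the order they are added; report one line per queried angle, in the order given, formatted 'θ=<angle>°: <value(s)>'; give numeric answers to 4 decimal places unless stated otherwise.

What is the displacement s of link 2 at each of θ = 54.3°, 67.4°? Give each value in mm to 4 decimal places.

segment 1 (0° to 40.8°, dwell): s unchanged at 0.0000
θ = 54.3° falls in segment 2 (40.8° to 92.8°, simple-harmonic, h = 7): β = 54.3 − 40.8 = 13.5°, B = 52°; Δs = 7/2·(1 − cos(π·0.2596)) = 1.1010; s = 0.0000 + 1.1010 = 1.1010
θ = 67.4° falls in segment 2 (40.8° to 92.8°, simple-harmonic, h = 7): β = 67.4 − 40.8 = 26.6°, B = 52°; Δs = 7/2·(1 − cos(π·0.5115)) = 3.6268; s = 0.0000 + 3.6268 = 3.6268

θ=54.3°: 1.1010
θ=67.4°: 3.6268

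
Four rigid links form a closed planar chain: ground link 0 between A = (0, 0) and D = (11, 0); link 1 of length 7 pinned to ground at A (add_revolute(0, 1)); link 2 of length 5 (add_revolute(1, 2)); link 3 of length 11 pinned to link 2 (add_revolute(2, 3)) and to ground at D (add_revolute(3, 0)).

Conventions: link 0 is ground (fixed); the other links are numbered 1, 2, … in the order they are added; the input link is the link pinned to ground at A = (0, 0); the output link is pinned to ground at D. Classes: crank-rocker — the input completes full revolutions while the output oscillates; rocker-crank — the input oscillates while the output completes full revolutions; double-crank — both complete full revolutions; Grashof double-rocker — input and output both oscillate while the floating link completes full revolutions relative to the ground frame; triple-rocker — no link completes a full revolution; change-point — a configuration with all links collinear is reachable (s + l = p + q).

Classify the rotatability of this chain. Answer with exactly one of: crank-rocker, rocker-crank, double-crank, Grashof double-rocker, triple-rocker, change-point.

lengths: ground=11, input=7, coupler=5, output=11
sorted: s=5 (shortest), l=11 (longest), p+q=18
s + l = 16 vs p + q = 18
s + l < p + q (Grashof) with shortest = coupler link → Grashof double-rocker

Grashof double-rocker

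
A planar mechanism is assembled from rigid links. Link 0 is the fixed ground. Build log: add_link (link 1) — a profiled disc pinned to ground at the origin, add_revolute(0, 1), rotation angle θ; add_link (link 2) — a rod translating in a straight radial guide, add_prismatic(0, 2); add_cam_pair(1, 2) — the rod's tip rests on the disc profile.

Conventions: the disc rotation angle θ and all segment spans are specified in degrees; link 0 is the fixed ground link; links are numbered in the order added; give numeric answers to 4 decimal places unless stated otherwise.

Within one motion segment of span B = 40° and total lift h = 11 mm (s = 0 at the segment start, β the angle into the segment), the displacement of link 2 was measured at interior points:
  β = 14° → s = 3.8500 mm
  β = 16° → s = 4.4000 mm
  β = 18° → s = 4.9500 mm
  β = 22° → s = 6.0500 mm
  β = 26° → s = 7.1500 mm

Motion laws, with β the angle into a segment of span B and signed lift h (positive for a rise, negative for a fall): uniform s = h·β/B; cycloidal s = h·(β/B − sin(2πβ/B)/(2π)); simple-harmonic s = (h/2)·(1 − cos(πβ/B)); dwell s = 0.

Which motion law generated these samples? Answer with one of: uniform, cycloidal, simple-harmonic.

candidates at β/B = r: uniform s = h·r (linear in β); cycloidal s = h·(r − sin(2πr)/(2π)); simple-harmonic s = (h/2)(1 − cos(πr))
β=14°: printed 3.8500 | uniform 3.8500, cycloidal 2.4337, simple-harmonic 3.0031
β=16°: printed 4.4000 | uniform 4.4000, cycloidal 3.3710, simple-harmonic 3.8004
β=18°: printed 4.9500 | uniform 4.9500, cycloidal 4.4090, simple-harmonic 4.6396
β=22°: printed 6.0500 | uniform 6.0500, cycloidal 6.5910, simple-harmonic 6.3604
β=26°: printed 7.1500 | uniform 7.1500, cycloidal 8.5663, simple-harmonic 7.9969
only one law matches every sample → uniform

uniform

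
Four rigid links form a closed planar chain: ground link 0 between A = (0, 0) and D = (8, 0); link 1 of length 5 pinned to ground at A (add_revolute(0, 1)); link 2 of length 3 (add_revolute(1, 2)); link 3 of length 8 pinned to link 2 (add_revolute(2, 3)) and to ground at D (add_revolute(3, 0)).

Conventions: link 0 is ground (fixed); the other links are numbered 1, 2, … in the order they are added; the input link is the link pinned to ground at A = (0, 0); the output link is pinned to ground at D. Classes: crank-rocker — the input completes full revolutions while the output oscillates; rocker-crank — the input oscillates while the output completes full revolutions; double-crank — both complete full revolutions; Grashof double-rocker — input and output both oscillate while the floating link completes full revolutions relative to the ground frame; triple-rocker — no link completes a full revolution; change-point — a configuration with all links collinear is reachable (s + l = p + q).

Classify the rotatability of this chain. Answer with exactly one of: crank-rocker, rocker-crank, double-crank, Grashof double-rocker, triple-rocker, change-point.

lengths: ground=8, input=5, coupler=3, output=8
sorted: s=3 (shortest), l=8 (longest), p+q=13
s + l = 11 vs p + q = 13
s + l < p + q (Grashof) with shortest = coupler link → Grashof double-rocker

Grashof double-rocker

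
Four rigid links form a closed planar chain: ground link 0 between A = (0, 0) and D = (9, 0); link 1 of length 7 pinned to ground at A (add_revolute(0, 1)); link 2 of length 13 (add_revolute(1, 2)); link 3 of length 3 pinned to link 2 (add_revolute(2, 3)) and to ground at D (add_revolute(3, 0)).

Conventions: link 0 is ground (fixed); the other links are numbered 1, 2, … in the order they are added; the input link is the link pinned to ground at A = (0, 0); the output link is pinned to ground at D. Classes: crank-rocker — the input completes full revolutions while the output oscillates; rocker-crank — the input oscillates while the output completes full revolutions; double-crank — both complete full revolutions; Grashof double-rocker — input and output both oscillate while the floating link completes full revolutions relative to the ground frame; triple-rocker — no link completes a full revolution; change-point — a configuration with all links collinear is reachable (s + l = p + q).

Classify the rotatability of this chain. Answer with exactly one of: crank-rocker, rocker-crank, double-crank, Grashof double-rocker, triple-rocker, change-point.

lengths: ground=9, input=7, coupler=13, output=3
sorted: s=3 (shortest), l=13 (longest), p+q=16
s + l = 16 vs p + q = 16
s + l = p + q → change-point (collinear configuration reachable)

change-point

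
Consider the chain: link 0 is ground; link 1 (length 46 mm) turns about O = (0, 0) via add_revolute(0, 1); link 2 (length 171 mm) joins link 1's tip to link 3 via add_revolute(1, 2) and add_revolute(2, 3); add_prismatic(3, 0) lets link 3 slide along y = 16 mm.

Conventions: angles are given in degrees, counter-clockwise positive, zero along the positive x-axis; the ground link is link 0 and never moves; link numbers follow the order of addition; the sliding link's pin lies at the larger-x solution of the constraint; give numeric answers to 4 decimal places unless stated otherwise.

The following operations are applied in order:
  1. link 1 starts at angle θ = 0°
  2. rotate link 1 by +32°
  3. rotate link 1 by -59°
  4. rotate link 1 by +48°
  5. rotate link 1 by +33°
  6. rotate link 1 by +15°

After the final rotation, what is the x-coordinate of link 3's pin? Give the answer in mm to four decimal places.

geometry: r = 46 mm, L = 171 mm, e = 16 mm; θ starts at 0°
rotate link 1 by +32°: θ ← 0° +32° = 32°
rotate link 1 by -59°: θ ← 32° -59° = -27°
rotate link 1 by +48°: θ ← -27° +48° = 21°
rotate link 1 by +33°: θ ← 21° +33° = 54°
rotate link 1 by +15°: θ ← 54° +15° = 69°
crank pin P = (r cos θ, r sin θ) = (16.484926, 42.944700)
h = r sin θ − e = 42.944700 − 16 = 26.944700
x = r cos θ + √(L² − h²) = 16.484926 + 168.863801 = 185.348726

185.3487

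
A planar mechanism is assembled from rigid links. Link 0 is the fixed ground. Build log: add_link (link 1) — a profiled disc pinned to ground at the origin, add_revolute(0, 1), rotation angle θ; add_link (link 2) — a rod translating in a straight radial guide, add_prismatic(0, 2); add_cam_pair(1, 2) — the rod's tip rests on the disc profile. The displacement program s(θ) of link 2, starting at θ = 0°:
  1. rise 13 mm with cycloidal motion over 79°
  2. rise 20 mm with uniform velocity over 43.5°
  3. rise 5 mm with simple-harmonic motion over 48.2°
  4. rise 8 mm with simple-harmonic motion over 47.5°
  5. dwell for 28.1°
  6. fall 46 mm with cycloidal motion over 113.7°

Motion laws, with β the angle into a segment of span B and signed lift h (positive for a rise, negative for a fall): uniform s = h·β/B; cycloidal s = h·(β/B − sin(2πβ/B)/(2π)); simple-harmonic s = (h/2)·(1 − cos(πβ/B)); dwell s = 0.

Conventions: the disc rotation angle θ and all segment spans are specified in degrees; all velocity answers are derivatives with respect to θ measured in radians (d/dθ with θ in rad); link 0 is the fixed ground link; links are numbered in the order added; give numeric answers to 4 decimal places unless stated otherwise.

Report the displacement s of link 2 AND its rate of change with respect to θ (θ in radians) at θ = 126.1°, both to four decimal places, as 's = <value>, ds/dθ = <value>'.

seg 1 [0°–79°] cycloidal, h=13: full span → s += 13 → s = 13.0000
seg 2 [79°–122.5°] uniform, h=20: full span → s += 20 → s = 33.0000
seg 3 [122.5°–170.7°] simple-harmonic, h=5: θ=126.1° here. β=3.6, B=48.2. 5/2·(1 − cos(π·0.0747)) = 0.0685 → s = 33.0685
velocity in seg [122.5°–170.7°] (simple-harmonic), θ in radians: β = 3.6° = 0.0628 rad, B = 48.2° = 0.8412 rad; ds/dθ = (πh/(2B)) sin(πβ/B) = (π·5/(2·0.8412)) sin(π·0.0747) = 2.170593 mm/rad

s = 33.0685, ds/dθ = 2.1706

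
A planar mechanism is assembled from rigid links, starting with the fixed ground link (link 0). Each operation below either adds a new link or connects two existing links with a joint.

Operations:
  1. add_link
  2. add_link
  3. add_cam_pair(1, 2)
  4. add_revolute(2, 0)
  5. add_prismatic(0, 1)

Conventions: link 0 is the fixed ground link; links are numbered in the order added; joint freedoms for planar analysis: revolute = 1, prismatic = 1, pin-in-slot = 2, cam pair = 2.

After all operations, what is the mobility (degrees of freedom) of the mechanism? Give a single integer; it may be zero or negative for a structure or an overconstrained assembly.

link 0 = ground. State L|J1|J2 = 1|0|0
+link1  2|0|0
+link2  3|0|0
C(1,2) f=2→J2  3|0|1
R(2,0) f=1→J1  3|1|1
P(0,1) f=1→J1  3|2|1
M = 3(3−1)−2·2−1 = 6−4−1 = 1

M = 1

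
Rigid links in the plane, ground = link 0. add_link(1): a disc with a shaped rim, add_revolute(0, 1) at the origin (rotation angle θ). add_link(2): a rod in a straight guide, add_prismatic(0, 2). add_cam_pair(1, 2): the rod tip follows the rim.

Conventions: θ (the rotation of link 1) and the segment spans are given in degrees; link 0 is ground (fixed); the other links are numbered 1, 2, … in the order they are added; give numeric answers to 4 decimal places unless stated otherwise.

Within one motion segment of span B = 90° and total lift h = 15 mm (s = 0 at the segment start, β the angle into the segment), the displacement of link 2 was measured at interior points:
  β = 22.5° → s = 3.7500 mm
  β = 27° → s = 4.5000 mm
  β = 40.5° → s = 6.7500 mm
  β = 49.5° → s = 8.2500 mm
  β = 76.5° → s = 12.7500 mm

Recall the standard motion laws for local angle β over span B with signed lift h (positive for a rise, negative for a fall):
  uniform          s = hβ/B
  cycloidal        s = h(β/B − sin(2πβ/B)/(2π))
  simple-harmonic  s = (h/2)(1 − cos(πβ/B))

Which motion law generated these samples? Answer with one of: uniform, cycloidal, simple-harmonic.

candidates at β/B = r: uniform s = h·r (linear in β); cycloidal s = h·(r − sin(2πr)/(2π)); simple-harmonic s = (h/2)(1 − cos(πr))
β=22.5°: printed 3.7500 | uniform 3.7500, cycloidal 1.3627, simple-harmonic 2.1967
β=27°: printed 4.5000 | uniform 4.5000, cycloidal 2.2295, simple-harmonic 3.0916
β=40.5°: printed 6.7500 | uniform 6.7500, cycloidal 6.0123, simple-harmonic 6.3267
β=49.5°: printed 8.2500 | uniform 8.2500, cycloidal 8.9877, simple-harmonic 8.6733
β=76.5°: printed 12.7500 | uniform 12.7500, cycloidal 14.6814, simple-harmonic 14.1825
only one law matches every sample → uniform

uniform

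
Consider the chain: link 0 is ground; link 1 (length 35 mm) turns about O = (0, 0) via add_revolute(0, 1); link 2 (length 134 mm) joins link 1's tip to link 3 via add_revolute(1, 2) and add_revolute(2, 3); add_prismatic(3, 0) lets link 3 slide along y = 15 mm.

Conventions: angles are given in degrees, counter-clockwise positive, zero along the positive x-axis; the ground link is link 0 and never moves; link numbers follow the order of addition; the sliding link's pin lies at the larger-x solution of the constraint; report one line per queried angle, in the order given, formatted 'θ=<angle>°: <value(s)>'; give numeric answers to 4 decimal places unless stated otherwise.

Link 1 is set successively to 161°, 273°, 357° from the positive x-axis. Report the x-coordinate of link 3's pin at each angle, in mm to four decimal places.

geometry: r = 35 mm, L = 134 mm, e = 15 mm
θ=161°: crank pin P = (r cos θ, r sin θ) = (-33.093150, 11.394885)
θ=161°: h = r sin θ − e = 11.394885 − 15 = -3.605115
θ=161°: x = r cos θ + √(L² − h²) = -33.093150 + 133.951496 = 100.858345
θ=273°: crank pin P = (r cos θ, r sin θ) = (1.831758, -34.952034)
θ=273°: h = r sin θ − e = -34.952034 − 15 = -49.952034
θ=273°: x = r cos θ + √(L² − h²) = 1.831758 + 124.341443 = 126.173201
θ=357°: crank pin P = (r cos θ, r sin θ) = (34.952034, -1.831758)
θ=357°: h = r sin θ − e = -1.831758 − 15 = -16.831758
θ=357°: x = r cos θ + √(L² − h²) = 34.952034 + 132.938677 = 167.890711

θ=161°: 100.8583
θ=273°: 126.1732
θ=357°: 167.8907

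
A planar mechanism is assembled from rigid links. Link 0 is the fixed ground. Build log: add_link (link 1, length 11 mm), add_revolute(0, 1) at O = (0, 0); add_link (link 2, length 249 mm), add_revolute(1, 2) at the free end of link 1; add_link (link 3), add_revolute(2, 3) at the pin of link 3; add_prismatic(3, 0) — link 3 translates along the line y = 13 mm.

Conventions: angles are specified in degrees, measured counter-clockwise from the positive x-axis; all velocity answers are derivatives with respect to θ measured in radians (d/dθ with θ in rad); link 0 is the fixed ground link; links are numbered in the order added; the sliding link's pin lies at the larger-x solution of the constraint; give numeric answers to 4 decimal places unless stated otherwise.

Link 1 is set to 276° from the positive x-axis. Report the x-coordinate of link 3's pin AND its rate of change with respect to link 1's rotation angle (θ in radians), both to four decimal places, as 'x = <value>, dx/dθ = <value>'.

geometry: r = 11 mm, L = 249 mm, e = 13 mm
crank pin P = (r cos θ, r sin θ) = (1.149813, -10.939741)
h = r sin θ − e = -10.939741 − 13 = -23.939741
x = r cos θ + √(L² − h²) = 1.149813 + 247.846503 = 248.996316
dx/dθ = −r sin θ − h·r cos θ/√(L² − h²) (θ in radians; h = -23.939741) = 11.050802

x = 248.9963, dx/dθ = 11.0508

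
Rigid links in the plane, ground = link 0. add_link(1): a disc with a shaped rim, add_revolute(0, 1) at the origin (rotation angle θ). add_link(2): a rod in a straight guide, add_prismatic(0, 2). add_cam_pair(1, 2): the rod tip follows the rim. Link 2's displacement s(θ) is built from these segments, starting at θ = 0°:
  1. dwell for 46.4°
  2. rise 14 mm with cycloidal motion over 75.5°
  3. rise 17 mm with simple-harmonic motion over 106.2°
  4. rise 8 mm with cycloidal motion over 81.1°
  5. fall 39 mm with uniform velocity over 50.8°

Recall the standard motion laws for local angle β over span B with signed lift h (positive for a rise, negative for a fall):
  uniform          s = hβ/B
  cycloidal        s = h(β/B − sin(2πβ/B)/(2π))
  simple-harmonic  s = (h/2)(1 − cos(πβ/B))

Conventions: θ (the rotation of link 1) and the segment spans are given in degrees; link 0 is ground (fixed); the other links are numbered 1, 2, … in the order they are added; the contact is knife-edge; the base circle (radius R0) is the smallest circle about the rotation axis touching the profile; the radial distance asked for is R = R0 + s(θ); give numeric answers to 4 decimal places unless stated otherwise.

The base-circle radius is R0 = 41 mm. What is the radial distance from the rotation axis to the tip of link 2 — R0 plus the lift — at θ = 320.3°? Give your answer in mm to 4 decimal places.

segment 1 (0° to 46.4°, dwell): s unchanged at 0.0000
segment 2 (46.4° to 121.9°, cycloidal, h = 14) is passed completely: s = 0.0000 + (14) = 14.0000
segment 3 (121.9° to 228.1°, simple-harmonic, h = 17) is passed completely: s = 14.0000 + (17) = 31.0000
segment 4 (228.1° to 309.2°, cycloidal, h = 8) is passed completely: s = 31.0000 + (8) = 39.0000
θ = 320.3° falls in segment 5 (309.2° to 360°, uniform, h = -39): β = 320.3 − 309.2 = 11.1°, B = 50.8°; Δs = -39·11.1/50.8 = -8.5217; s = 39.0000 − 8.5217 = 30.4783
R = R0 + s = 41 + 30.4783 = 71.4783

71.4783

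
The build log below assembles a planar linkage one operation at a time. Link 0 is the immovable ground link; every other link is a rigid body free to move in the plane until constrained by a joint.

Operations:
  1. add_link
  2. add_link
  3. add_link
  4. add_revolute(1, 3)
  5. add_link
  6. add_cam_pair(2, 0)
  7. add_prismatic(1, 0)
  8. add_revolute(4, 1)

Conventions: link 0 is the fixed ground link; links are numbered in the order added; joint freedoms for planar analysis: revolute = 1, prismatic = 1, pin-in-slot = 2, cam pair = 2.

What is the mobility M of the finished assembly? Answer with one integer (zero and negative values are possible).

ground; <1,0,0>
#1 <2,0,0>
#2 <3,0,0>
#3 <4,0,0>
R:1↔3 J1 <4,1,0>
#4 <5,1,0>
C:2↔0 J2 <5,1,1>
P:1↔0 J1 <5,2,1>
R:4↔1 J1 <5,3,1>
3×4 − 2×3 − 1×1 = 5

M = 5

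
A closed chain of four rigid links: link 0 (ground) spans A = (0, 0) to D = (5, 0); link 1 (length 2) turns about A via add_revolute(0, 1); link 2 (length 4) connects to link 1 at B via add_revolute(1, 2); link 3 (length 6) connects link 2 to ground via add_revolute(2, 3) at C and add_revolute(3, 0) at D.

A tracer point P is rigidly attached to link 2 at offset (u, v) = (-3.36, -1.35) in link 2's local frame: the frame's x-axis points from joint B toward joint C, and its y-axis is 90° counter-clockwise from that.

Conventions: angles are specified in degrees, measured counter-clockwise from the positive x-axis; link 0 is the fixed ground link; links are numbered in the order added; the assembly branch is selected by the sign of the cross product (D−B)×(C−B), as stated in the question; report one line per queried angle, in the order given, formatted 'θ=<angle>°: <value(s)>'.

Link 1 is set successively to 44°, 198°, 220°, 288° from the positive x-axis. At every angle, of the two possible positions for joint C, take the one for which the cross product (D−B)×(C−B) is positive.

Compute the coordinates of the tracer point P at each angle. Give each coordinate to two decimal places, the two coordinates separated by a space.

A=(0,0), D=(5.00,0)
θ=44°: B = A + 2.00·(cos44°, sin44°) = (1.4387, 1.3893)
θ=44°: |BD| = 3.8227
θ=44°: circle(B,4.00) ∩ circle(D,6.00): a=-0.7046, h=3.9375
θ=44°:   candidates: C₊=(2.2133,5.3136) cross=15.052; C₋=(-0.6487,-2.0228) cross=-15.052
θ=44°:   branch + wants cross > 0 → take C=(2.2133,5.3136) (cross=15.052)
θ=44°: ex = (C−B)/|BC| = (0.1937,0.9811); ey = (-0.9811,0.1937)
θ=44°: P = B + -3.36·ex + -1.35·ey = (2.1124,-2.1685)
θ=198°: B = A + 2.00·(cos198°, sin198°) = (-1.9021, -0.6180)
θ=198°: |BD| = 6.9297
θ=198°: circle(B,4.00) ∩ circle(D,6.00): a=2.0218, h=3.4514
θ=198°:   candidates: C₊=(-0.1962,2.9999) cross=23.917; C₋=(0.4195,-3.8754) cross=-23.917
θ=198°:   branch + wants cross > 0 → take C=(-0.1962,2.9999) (cross=23.917)
θ=198°: ex = (C−B)/|BC| = (0.4265,0.9045); ey = (-0.9045,0.4265)
θ=198°: P = B + -3.36·ex + -1.35·ey = (-2.1140,-4.2329)
θ=220°: B = A + 2.00·(cos220°, sin220°) = (-1.5321, -1.2856)
θ=220°: |BD| = 6.6574
θ=220°: circle(B,4.00) ∩ circle(D,6.00): a=1.8266, h=3.5586
θ=220°:   candidates: C₊=(-0.4270,2.5588) cross=23.691; C₋=(0.9473,-4.4245) cross=-23.691
θ=220°:   branch + wants cross > 0 → take C=(-0.4270,2.5588) (cross=23.691)
θ=220°: ex = (C−B)/|BC| = (0.2763,0.9611); ey = (-0.9611,0.2763)
θ=220°: P = B + -3.36·ex + -1.35·ey = (-1.1629,-4.8878)
θ=288°: B = A + 2.00·(cos288°, sin288°) = (0.6180, -1.9021)
θ=288°: |BD| = 4.7770
θ=288°: circle(B,4.00) ∩ circle(D,6.00): a=0.2951, h=3.9891
θ=288°:   candidates: C₊=(-0.6996,1.8746) cross=19.056; C₋=(2.4771,-5.4438) cross=-19.056
θ=288°:   branch + wants cross > 0 → take C=(-0.6996,1.8746) (cross=19.056)
θ=288°: ex = (C−B)/|BC| = (-0.3294,0.9442); ey = (-0.9442,-0.3294)
θ=288°: P = B + -3.36·ex + -1.35·ey = (2.9995,-4.6299)

θ=44°: 2.11 -2.17
θ=198°: -2.11 -4.23
θ=220°: -1.16 -4.89
θ=288°: 3.00 -4.63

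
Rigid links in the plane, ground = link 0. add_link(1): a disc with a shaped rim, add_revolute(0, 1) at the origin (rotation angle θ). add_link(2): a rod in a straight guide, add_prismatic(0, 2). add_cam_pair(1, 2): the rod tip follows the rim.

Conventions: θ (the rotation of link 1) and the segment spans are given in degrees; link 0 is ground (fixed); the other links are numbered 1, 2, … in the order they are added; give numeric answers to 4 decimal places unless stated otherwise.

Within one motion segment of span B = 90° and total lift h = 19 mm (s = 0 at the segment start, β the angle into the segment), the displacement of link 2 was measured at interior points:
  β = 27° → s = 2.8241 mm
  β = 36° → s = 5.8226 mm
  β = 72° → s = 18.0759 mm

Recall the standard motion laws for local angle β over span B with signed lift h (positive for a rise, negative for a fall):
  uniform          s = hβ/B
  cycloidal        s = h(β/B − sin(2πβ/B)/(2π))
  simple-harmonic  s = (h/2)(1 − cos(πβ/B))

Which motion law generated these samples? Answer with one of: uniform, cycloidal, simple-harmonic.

candidates at β/B = r: uniform s = h·r (linear in β); cycloidal s = h·(r − sin(2πr)/(2π)); simple-harmonic s = (h/2)(1 − cos(πr))
β=27°: printed 2.8241 | uniform 5.7000, cycloidal 2.8241, simple-harmonic 3.9160
β=36°: printed 5.8226 | uniform 7.6000, cycloidal 5.8226, simple-harmonic 6.5643
β=72°: printed 18.0759 | uniform 15.2000, cycloidal 18.0759, simple-harmonic 17.1857
only one law matches every sample → cycloidal

cycloidal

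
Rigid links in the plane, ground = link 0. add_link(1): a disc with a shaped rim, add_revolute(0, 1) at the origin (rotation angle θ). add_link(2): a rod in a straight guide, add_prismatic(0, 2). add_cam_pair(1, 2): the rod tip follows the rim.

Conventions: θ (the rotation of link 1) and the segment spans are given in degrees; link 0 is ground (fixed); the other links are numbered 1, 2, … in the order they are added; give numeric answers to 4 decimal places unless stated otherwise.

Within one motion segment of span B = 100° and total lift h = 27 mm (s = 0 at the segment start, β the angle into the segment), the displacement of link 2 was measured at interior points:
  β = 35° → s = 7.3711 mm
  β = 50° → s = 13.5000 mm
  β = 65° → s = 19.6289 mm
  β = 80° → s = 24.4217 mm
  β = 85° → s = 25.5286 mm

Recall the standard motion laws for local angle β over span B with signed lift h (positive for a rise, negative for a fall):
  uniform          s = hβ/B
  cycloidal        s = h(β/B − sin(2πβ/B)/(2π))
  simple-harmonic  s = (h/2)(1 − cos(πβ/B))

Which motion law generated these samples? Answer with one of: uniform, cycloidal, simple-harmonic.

candidates at β/B = r: uniform s = h·r (linear in β); cycloidal s = h·(r − sin(2πr)/(2π)); simple-harmonic s = (h/2)(1 − cos(πr))
β=35°: printed 7.3711 | uniform 9.4500, cycloidal 5.9735, simple-harmonic 7.3711
β=50°: printed 13.5000 | uniform 13.5000, cycloidal 13.5000, simple-harmonic 13.5000
β=65°: printed 19.6289 | uniform 17.5500, cycloidal 21.0265, simple-harmonic 19.6289
β=80°: printed 24.4217 | uniform 21.6000, cycloidal 25.6869, simple-harmonic 24.4217
β=85°: printed 25.5286 | uniform 22.9500, cycloidal 26.4265, simple-harmonic 25.5286
only one law matches every sample → simple-harmonic

simple-harmonic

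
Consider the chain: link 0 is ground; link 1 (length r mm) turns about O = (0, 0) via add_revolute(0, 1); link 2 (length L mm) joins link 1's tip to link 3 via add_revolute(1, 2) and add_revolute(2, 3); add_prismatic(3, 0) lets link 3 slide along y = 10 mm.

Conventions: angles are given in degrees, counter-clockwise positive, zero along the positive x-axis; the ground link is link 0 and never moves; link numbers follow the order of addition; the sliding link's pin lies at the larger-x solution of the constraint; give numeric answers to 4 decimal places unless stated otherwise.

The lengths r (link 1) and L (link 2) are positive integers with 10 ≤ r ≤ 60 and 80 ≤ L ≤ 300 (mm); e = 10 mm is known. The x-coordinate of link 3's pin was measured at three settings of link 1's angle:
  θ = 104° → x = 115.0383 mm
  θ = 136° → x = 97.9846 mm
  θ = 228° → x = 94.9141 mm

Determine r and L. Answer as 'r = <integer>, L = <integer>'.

constraint per measurement: (x − r cos θ)² + (r sin θ − e)² = L²
subtracting the θ₁ and θ₂ equations cancels the r² and L² terms:
r = (x₁² − x₂²) / (2[(x₁cos θ₁ + e sin θ₁) − (x₂cos θ₂ + e sin θ₂)]) = 40.0000 → r = 40
L² = (x₁ − r cos θ₁)² + (r sin θ₁ − e)² = 16383.9966 → L = 128.0000 → L = 128
check at θ₃=228°: x = 94.9141 (printed 94.9141) ✓

r = 40, L = 128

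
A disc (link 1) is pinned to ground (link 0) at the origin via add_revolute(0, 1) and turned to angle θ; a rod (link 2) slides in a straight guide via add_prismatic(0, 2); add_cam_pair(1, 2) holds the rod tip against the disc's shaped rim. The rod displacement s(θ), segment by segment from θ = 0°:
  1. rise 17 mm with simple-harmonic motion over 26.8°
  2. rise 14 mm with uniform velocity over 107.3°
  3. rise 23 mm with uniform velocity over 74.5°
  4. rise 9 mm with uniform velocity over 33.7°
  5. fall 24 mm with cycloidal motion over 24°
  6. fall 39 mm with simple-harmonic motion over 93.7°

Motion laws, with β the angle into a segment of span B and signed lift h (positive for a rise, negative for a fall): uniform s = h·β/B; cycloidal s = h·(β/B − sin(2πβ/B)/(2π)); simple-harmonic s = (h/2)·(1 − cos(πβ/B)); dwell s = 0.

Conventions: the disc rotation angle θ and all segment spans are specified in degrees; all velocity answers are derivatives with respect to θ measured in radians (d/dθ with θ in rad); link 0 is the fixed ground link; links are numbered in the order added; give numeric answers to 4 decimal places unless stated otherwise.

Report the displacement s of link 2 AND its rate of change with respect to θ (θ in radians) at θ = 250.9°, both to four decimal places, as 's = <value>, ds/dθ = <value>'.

segment 1 (0° to 26.8°, simple-harmonic, h = 17) is passed completely: s = 0.0000 + (17) = 17.0000
segment 2 (26.8° to 134.1°, uniform, h = 14) is passed completely: s = 17.0000 + (14) = 31.0000
segment 3 (134.1° to 208.6°, uniform, h = 23) is passed completely: s = 31.0000 + (23) = 54.0000
segment 4 (208.6° to 242.3°, uniform, h = 9) is passed completely: s = 54.0000 + (9) = 63.0000
θ = 250.9° falls in segment 5 (242.3° to 266.3°, cycloidal, h = -24): β = 250.9 − 242.3 = 8.6°, B = 24°; Δs = -24·(0.3583 − sin(2π·0.3583)/(2π)) = -5.6315; s = 63.0000 − 5.6315 = 57.3685
velocity in seg [242.3°–266.3°] (cycloidal), θ in radians: β = 8.6° = 0.1501 rad, B = 24° = 0.4189 rad; ds/dθ = (h/B)(1 − cos(2πβ/B)) = ((-24)/0.4189)(1 − cos(2π·0.3583)) = -93.353182 mm/rad

s = 57.3685, ds/dθ = -93.3532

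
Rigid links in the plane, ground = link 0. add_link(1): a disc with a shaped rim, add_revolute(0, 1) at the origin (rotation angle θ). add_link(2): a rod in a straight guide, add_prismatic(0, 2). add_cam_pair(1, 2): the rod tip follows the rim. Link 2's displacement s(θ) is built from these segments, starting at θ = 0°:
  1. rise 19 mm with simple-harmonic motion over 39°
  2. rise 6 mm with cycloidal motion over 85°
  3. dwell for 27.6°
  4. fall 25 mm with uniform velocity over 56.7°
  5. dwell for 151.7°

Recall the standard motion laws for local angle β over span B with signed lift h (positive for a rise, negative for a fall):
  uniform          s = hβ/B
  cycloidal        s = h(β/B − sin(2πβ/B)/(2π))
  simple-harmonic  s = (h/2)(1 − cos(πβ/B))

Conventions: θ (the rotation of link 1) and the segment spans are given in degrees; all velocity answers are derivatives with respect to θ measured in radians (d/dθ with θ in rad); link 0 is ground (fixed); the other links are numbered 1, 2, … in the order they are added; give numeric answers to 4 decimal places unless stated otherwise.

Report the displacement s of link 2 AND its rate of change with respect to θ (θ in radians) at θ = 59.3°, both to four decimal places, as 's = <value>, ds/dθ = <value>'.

segment 1 (0° to 39°, simple-harmonic, h = 19) is passed completely: s = 0.0000 + (19) = 19.0000
θ = 59.3° falls in segment 2 (39° to 124°, cycloidal, h = 6): β = 59.3 − 39 = 20.3°, B = 85°; Δs = 6·(0.2388 − sin(2π·0.2388)/(2π)) = 0.4804; s = 19.0000 + 0.4804 = 19.4804
velocity in seg [39°–124°] (cycloidal), θ in radians: β = 20.3° = 0.3543 rad, B = 85° = 1.4835 rad; ds/dθ = (h/B)(1 − cos(2πβ/B)) = (6/1.4835)(1 − cos(2π·0.2388)) = 3.760627 mm/rad

s = 19.4804, ds/dθ = 3.7606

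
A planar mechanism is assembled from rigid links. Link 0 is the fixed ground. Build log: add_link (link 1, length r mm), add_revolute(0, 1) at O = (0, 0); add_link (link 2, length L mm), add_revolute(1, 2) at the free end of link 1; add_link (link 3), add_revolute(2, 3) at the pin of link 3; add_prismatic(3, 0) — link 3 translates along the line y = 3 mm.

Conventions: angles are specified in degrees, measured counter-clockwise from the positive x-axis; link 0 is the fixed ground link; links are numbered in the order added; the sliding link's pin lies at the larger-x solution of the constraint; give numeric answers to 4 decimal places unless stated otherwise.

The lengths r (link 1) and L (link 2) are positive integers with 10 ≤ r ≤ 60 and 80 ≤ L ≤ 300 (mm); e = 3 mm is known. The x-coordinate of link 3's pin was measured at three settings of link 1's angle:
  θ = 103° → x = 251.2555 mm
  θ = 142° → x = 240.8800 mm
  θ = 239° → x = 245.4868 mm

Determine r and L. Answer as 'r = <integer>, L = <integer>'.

constraint per measurement: (x − r cos θ)² + (r sin θ − e)² = L²
subtracting the θ₁ and θ₂ equations cancels the r² and L² terms:
r = (x₁² − x₂²) / (2[(x₁cos θ₁ + e sin θ₁) − (x₂cos θ₂ + e sin θ₂)]) = 19.0001 → r = 19
L² = (x₁ − r cos θ₁)² + (r sin θ₁ − e)² = 65536.0153 → L = 256.0000 → L = 256
check at θ₃=239°: x = 245.4868 (printed 245.4868) ✓

r = 19, L = 256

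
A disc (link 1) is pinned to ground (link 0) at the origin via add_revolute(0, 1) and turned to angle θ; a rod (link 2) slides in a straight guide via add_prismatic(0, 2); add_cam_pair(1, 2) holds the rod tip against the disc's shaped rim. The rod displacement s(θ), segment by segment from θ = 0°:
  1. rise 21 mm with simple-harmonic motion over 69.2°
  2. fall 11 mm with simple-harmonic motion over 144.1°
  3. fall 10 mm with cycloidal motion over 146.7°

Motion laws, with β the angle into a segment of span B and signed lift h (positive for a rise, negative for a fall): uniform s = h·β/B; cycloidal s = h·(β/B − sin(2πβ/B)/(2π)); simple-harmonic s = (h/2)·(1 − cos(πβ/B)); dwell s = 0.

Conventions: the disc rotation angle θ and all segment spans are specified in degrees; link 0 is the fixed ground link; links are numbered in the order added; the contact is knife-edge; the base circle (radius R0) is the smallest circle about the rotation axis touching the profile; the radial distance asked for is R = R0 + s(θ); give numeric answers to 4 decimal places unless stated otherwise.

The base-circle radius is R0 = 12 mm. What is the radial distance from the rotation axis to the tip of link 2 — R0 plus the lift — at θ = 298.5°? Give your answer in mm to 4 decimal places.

segment 1 (0° to 69.2°, simple-harmonic, h = 21) is passed completely: s = 0.0000 + (21) = 21.0000
segment 2 (69.2° to 213.3°, simple-harmonic, h = -11) is passed completely: s = 21.0000 + (-11) = 10.0000
θ = 298.5° falls in segment 3 (213.3° to 360°, cycloidal, h = -10): β = 298.5 − 213.3 = 85.2°, B = 146.7°; Δs = -10·(0.5808 − sin(2π·0.5808)/(2π)) = -6.5813; s = 10.0000 − 6.5813 = 3.4187
R = R0 + s = 12 + 3.4187 = 15.4187

15.4187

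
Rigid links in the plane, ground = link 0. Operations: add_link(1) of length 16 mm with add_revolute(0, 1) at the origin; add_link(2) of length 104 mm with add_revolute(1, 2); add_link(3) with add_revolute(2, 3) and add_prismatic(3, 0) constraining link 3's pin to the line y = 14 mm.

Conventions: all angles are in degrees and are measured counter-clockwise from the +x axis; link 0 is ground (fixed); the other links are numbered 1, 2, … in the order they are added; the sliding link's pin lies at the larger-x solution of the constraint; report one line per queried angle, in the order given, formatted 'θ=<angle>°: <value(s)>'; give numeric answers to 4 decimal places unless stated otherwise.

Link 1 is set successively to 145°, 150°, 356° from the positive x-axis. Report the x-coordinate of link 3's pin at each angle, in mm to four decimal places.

geometry: r = 16 mm, L = 104 mm, e = 14 mm
θ=145°: crank pin P = (r cos θ, r sin θ) = (-13.106433, 9.177223)
θ=145°: h = r sin θ − e = 9.177223 − 14 = -4.822777
θ=145°: x = r cos θ + √(L² − h²) = -13.106433 + 103.888117 = 90.781684
θ=150°: crank pin P = (r cos θ, r sin θ) = (-13.856406, 8.000000)
θ=150°: h = r sin θ − e = 8.000000 − 14 = -6.000000
θ=150°: x = r cos θ + √(L² − h²) = -13.856406 + 103.826779 = 89.970372
θ=356°: crank pin P = (r cos θ, r sin θ) = (15.961025, -1.116104)
θ=356°: h = r sin θ − e = -1.116104 − 14 = -15.116104
θ=356°: x = r cos θ + √(L² − h²) = 15.961025 + 102.895595 = 118.856620

θ=145°: 90.7817
θ=150°: 89.9704
θ=356°: 118.8566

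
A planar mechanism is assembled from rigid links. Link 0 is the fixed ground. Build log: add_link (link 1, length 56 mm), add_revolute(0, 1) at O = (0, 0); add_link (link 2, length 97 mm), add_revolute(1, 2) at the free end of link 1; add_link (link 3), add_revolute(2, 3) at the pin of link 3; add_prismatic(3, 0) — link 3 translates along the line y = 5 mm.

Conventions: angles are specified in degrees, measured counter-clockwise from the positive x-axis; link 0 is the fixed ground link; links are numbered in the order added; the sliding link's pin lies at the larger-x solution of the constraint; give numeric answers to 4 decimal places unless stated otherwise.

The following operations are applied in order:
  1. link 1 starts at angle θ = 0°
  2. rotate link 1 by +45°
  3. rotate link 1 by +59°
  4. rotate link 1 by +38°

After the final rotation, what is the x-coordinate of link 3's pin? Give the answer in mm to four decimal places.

geometry: r = 56 mm, L = 97 mm, e = 5 mm; θ starts at 0°
rotate link 1 by +45°: θ ← 0° +45° = 45°
rotate link 1 by +59°: θ ← 45° +59° = 104°
rotate link 1 by +38°: θ ← 104° +38° = 142°
crank pin P = (r cos θ, r sin θ) = (-44.128602, 34.477043)
h = r sin θ − e = 34.477043 − 5 = 29.477043
x = r cos θ + √(L² − h²) = -44.128602 + 92.412683 = 48.284081

48.2841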